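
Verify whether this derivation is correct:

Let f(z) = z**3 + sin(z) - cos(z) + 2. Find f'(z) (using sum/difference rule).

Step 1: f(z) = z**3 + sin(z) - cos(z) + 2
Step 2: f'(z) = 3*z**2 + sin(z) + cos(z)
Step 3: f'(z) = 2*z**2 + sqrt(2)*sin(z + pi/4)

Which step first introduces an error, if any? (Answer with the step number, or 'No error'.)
Step 3

Step 3 is incorrect due to a wrong coefficient.
The step shows: 2*z**2 + sqrt(2)*sin(z + pi/4)
The correct value should be: 3*z**2 + sqrt(2)*sin(z + pi/4)

Explanation: The coefficient 3 was incorrectly written as 2: the term 3*z**2 was incorrectly written as 2*z**2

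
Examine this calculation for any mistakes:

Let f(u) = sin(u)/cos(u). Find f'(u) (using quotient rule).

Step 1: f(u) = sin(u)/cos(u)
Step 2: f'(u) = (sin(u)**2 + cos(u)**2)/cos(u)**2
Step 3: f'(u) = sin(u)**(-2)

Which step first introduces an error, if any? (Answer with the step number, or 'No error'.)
Step 3

Step 3 is incorrect due to a wrong trig function.
The step shows: sin(u)**(-2)
The correct value should be: cos(u)**(-2)

Explanation: cos(u) was incorrectly written as sin(u): the term cos(u)**(-2) was incorrectly written as sin(u)**(-2)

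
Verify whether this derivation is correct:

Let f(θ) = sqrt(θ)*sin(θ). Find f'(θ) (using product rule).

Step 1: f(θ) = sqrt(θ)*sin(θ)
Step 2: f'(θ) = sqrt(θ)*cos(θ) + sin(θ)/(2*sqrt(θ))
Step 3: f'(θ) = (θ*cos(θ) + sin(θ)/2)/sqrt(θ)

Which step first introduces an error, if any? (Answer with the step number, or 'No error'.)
No error

All steps in this derivation are correct.
The final answer f'(θ) = (θ*cos(θ) + sin(θ)/2)/sqrt(θ) is valid.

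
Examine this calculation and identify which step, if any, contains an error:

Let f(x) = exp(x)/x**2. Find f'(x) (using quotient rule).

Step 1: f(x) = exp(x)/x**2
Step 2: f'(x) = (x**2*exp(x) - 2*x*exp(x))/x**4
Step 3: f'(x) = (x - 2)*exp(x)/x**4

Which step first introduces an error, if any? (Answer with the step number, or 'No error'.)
Step 3

Step 3 is incorrect due to a wrong exponent.
The step shows: (x - 2)*exp(x)/x**4
The correct value should be: (x - 2)*exp(x)/x**3

Explanation: The exponent -3 on x was incorrectly written as -4: the term (x - 2)*exp(x)/x**3 was incorrectly written as (x - 2)*exp(x)/x**4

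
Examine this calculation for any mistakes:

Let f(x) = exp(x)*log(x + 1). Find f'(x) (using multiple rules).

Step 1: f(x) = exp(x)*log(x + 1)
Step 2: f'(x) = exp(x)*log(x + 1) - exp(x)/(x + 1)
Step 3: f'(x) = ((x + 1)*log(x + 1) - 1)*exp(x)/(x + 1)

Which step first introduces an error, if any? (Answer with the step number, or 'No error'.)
Step 2

Step 2 is incorrect due to a sign flip.
The step shows: exp(x)*log(x + 1) - exp(x)/(x + 1)
The correct value should be: exp(x)*log(x + 1) + exp(x)/(x + 1)

Explanation: The sign of one term was flipped: the term exp(x)/(x + 1) was incorrectly written as -exp(x)/(x + 1)
The later steps are derived from this incorrect expression, so the error originates in Step 2.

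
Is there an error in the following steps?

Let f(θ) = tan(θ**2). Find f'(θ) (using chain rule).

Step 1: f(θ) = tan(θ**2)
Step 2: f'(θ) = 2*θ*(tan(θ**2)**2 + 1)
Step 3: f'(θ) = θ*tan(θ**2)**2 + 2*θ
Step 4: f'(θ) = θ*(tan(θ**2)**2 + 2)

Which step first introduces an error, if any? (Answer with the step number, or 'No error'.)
Step 3

Step 3 is incorrect due to a wrong coefficient.
The step shows: θ*tan(θ**2)**2 + 2*θ
The correct value should be: 2*θ*tan(θ**2)**2 + 2*θ

Explanation: The coefficient 2 was incorrectly written as 1: the term 2*θ*tan(θ**2)**2 was incorrectly written as θ*tan(θ**2)**2
The later steps are derived from this incorrect expression, so the error originates in Step 3.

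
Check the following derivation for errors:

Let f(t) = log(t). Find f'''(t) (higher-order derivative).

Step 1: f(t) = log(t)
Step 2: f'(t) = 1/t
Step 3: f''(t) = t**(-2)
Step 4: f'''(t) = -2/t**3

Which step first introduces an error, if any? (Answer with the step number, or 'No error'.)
Step 3

Step 3 is incorrect due to a sign flip.
The step shows: t**(-2)
The correct value should be: -1/t**2

Explanation: The sign of the whole expression was flipped: the term -1/t**2 was incorrectly written as t**(-2)
The later steps are derived from this incorrect expression, so the error originates in Step 3.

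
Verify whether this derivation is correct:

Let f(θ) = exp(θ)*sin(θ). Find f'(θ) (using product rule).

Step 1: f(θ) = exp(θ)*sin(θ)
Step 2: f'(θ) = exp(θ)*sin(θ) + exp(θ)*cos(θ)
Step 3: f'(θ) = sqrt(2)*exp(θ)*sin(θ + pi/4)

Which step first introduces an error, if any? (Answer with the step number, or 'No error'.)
No error

All steps in this derivation are correct.
The final answer f'(θ) = sqrt(2)*exp(θ)*sin(θ + pi/4) is valid.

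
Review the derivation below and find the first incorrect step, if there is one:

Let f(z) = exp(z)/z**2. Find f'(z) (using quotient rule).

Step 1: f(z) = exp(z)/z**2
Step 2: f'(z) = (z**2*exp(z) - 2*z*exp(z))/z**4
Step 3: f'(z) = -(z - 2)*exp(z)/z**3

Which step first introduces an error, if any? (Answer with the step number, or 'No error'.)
Step 3

Step 3 is incorrect due to a sign flip.
The step shows: -(z - 2)*exp(z)/z**3
The correct value should be: (z - 2)*exp(z)/z**3

Explanation: The sign of the whole expression was flipped: the term (z - 2)*exp(z)/z**3 was incorrectly written as -(z - 2)*exp(z)/z**3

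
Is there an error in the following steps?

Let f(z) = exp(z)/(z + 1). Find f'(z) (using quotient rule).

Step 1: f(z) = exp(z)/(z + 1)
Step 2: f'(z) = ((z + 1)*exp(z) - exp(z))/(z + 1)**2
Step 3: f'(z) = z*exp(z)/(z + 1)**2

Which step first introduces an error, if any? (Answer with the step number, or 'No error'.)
No error

All steps in this derivation are correct.
The final answer f'(z) = z*exp(z)/(z + 1)**2 is valid.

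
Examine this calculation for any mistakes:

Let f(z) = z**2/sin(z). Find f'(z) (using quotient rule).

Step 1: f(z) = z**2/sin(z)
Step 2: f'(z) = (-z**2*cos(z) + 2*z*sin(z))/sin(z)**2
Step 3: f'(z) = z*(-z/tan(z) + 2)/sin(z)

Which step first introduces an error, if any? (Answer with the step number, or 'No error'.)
No error

All steps in this derivation are correct.
The final answer f'(z) = z*(-z/tan(z) + 2)/sin(z) is valid.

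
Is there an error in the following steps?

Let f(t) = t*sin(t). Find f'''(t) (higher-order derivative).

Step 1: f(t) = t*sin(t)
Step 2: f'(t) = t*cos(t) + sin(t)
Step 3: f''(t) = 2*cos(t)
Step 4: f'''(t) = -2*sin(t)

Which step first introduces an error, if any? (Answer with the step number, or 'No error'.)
Step 3

Step 3 is incorrect due to a dropped term.
The step shows: 2*cos(t)
The correct value should be: -t*sin(t) + 2*cos(t)

Explanation: A term was dropped: the term -t*sin(t) was incorrectly omitted
The later steps are derived from this incorrect expression, so the error originates in Step 3.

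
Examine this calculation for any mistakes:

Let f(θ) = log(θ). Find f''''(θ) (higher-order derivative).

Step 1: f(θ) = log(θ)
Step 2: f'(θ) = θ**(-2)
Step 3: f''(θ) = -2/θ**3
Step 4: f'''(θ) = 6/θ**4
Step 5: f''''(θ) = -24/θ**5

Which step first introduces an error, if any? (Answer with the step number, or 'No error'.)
Step 2

Step 2 is incorrect due to a wrong exponent.
The step shows: θ**(-2)
The correct value should be: 1/θ

Explanation: The exponent -1 on θ was incorrectly written as -2: the term 1/θ was incorrectly written as θ**(-2)
The later steps are derived from this incorrect expression, so the error originates in Step 2.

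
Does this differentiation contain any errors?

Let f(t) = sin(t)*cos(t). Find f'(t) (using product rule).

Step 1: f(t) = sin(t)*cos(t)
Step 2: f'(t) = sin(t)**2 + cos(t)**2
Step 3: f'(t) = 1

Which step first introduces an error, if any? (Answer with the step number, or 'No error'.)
Step 2

Step 2 is incorrect due to a sign flip.
The step shows: sin(t)**2 + cos(t)**2
The correct value should be: -sin(t)**2 + cos(t)**2

Explanation: The sign of one term was flipped: the term -sin(t)**2 was incorrectly written as sin(t)**2
The later steps are derived from this incorrect expression, so the error originates in Step 2.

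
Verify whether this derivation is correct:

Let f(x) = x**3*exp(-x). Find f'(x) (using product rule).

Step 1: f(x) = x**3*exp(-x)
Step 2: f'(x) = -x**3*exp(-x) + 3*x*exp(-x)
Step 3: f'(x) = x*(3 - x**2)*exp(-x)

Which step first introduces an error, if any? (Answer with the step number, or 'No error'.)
Step 2

Step 2 is incorrect due to a wrong exponent.
The step shows: -x**3*exp(-x) + 3*x*exp(-x)
The correct value should be: -x**3*exp(-x) + 3*x**2*exp(-x)

Explanation: The exponent 2 on x was incorrectly written as 1: the term 3*x**2*exp(-x) was incorrectly written as 3*x*exp(-x)
The later steps are derived from this incorrect expression, so the error originates in Step 2.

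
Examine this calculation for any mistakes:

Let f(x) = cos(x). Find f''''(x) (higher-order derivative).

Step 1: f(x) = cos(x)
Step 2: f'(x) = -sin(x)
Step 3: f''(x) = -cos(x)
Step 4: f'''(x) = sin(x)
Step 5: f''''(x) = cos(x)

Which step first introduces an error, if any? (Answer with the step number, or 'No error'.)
No error

All steps in this derivation are correct.
The final answer f''''(x) = cos(x) is valid.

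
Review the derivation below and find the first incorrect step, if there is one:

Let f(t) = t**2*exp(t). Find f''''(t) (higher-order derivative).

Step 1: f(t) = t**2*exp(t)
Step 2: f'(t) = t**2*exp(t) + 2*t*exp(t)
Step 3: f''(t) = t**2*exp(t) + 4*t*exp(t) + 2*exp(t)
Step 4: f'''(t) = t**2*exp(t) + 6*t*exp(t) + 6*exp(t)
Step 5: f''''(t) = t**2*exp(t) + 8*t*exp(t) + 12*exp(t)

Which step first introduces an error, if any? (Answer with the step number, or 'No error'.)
No error

All steps in this derivation are correct.
The final answer f''''(t) = t**2*exp(t) + 8*t*exp(t) + 12*exp(t) is valid.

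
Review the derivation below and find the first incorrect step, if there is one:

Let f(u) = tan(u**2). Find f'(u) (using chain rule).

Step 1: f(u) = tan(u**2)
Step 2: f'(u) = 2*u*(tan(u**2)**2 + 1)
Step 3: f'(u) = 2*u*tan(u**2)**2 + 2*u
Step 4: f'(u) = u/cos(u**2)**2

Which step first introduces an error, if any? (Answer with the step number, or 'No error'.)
Step 4

Step 4 is incorrect due to a wrong coefficient.
The step shows: u/cos(u**2)**2
The correct value should be: 2*u/cos(u**2)**2

Explanation: The coefficient 2 was incorrectly written as 1: the term 2*u/cos(u**2)**2 was incorrectly written as u/cos(u**2)**2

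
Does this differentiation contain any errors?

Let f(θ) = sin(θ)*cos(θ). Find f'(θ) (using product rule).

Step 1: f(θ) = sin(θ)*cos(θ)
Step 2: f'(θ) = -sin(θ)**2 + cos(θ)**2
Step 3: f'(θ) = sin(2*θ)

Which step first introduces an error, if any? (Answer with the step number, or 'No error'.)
Step 3

Step 3 is incorrect due to a wrong trig function.
The step shows: sin(2*θ)
The correct value should be: cos(2*θ)

Explanation: cos(2*θ) was incorrectly written as sin(2*θ): the term cos(2*θ) was incorrectly written as sin(2*θ)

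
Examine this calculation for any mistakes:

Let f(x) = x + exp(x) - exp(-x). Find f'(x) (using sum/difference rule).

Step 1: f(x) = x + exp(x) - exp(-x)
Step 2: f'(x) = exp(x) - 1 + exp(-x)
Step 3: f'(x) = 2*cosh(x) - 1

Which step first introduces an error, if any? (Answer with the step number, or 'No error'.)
Step 2

Step 2 is incorrect due to a sign flip.
The step shows: exp(x) - 1 + exp(-x)
The correct value should be: exp(x) + 1 + exp(-x)

Explanation: The sign of one term was flipped: the term 1 was incorrectly written as -1
The later steps are derived from this incorrect expression, so the error originates in Step 2.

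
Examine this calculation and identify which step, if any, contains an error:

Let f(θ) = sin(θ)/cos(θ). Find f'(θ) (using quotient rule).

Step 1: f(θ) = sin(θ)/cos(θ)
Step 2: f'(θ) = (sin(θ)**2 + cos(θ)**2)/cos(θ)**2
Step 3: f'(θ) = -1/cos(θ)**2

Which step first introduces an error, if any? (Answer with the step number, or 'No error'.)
Step 3

Step 3 is incorrect due to a sign flip.
The step shows: -1/cos(θ)**2
The correct value should be: cos(θ)**(-2)

Explanation: The sign of the whole expression was flipped: the term cos(θ)**(-2) was incorrectly written as -1/cos(θ)**2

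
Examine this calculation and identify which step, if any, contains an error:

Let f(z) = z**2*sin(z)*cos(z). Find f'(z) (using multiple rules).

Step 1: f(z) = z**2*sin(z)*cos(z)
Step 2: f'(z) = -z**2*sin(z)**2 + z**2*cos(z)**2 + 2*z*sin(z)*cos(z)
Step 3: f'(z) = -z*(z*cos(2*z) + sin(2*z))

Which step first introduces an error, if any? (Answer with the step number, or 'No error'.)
Step 3

Step 3 is incorrect due to a sign flip.
The step shows: -z*(z*cos(2*z) + sin(2*z))
The correct value should be: z*(z*cos(2*z) + sin(2*z))

Explanation: The sign of the whole expression was flipped: the term z*(z*cos(2*z) + sin(2*z)) was incorrectly written as -z*(z*cos(2*z) + sin(2*z))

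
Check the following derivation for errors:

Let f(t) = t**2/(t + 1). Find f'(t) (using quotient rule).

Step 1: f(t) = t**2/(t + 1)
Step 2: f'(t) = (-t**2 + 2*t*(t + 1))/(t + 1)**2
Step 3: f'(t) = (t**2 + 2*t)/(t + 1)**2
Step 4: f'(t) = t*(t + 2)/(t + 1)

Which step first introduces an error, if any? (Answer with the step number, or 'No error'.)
Step 4

Step 4 is incorrect due to a wrong exponent.
The step shows: t*(t + 2)/(t + 1)
The correct value should be: t*(t + 2)/(t + 1)**2

Explanation: The exponent -2 on t + 1 was incorrectly written as -1: the term t*(t + 2)/(t + 1)**2 was incorrectly written as t*(t + 2)/(t + 1)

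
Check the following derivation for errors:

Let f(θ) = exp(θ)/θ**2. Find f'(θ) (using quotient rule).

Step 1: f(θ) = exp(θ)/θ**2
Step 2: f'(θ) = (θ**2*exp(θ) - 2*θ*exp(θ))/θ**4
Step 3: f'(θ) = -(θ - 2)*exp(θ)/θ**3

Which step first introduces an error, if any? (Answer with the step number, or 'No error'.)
Step 3

Step 3 is incorrect due to a sign flip.
The step shows: -(θ - 2)*exp(θ)/θ**3
The correct value should be: (θ - 2)*exp(θ)/θ**3

Explanation: The sign of the whole expression was flipped: the term (θ - 2)*exp(θ)/θ**3 was incorrectly written as -(θ - 2)*exp(θ)/θ**3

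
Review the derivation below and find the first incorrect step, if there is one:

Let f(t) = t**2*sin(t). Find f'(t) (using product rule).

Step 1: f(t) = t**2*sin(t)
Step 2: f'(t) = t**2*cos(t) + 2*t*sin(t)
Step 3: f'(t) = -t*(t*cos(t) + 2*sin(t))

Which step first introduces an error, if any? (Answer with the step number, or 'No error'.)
Step 3

Step 3 is incorrect due to a sign flip.
The step shows: -t*(t*cos(t) + 2*sin(t))
The correct value should be: t*(t*cos(t) + 2*sin(t))

Explanation: The sign of the whole expression was flipped: the term t*(t*cos(t) + 2*sin(t)) was incorrectly written as -t*(t*cos(t) + 2*sin(t))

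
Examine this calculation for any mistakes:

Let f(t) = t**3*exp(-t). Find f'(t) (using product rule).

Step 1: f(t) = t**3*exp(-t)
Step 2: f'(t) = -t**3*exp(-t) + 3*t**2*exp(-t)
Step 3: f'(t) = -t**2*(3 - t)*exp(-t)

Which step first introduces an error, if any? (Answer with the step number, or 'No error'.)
Step 3

Step 3 is incorrect due to a sign flip.
The step shows: -t**2*(3 - t)*exp(-t)
The correct value should be: t**2*(3 - t)*exp(-t)

Explanation: The sign of the whole expression was flipped: the term t**2*(3 - t)*exp(-t) was incorrectly written as -t**2*(3 - t)*exp(-t)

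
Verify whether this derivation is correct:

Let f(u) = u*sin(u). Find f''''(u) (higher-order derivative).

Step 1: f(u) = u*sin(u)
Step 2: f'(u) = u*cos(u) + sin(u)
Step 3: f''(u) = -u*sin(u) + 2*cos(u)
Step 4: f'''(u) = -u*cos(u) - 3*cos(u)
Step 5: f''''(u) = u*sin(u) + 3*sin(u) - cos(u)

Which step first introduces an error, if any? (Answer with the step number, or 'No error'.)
Step 4

Step 4 is incorrect due to a wrong trig function.
The step shows: -u*cos(u) - 3*cos(u)
The correct value should be: -u*cos(u) - 3*sin(u)

Explanation: sin(u) was incorrectly written as cos(u): the term -3*sin(u) was incorrectly written as -3*cos(u)
The later steps are derived from this incorrect expression, so the error originates in Step 4.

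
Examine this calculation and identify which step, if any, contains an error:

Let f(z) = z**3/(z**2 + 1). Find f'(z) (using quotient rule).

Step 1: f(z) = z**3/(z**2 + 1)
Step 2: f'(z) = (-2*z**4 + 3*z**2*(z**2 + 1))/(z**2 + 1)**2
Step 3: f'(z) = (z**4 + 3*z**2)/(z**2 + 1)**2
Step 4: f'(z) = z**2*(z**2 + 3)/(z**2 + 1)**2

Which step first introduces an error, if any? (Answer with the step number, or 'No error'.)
No error

All steps in this derivation are correct.
The final answer f'(z) = z**2*(z**2 + 3)/(z**2 + 1)**2 is valid.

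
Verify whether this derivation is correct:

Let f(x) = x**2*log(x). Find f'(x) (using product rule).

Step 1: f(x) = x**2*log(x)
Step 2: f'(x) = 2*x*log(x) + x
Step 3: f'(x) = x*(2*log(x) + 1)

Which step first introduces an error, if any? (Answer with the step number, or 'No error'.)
No error

All steps in this derivation are correct.
The final answer f'(x) = x*(2*log(x) + 1) is valid.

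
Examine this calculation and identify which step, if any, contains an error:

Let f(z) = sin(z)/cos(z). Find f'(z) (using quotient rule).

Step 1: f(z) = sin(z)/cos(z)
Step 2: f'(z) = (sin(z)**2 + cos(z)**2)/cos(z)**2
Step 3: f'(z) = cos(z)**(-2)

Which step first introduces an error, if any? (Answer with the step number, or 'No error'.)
No error

All steps in this derivation are correct.
The final answer f'(z) = cos(z)**(-2) is valid.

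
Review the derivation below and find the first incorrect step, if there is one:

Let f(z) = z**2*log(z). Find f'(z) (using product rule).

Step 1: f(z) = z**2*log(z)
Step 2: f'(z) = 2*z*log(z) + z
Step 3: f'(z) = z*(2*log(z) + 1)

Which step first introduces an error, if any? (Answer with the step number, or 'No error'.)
No error

All steps in this derivation are correct.
The final answer f'(z) = z*(2*log(z) + 1) is valid.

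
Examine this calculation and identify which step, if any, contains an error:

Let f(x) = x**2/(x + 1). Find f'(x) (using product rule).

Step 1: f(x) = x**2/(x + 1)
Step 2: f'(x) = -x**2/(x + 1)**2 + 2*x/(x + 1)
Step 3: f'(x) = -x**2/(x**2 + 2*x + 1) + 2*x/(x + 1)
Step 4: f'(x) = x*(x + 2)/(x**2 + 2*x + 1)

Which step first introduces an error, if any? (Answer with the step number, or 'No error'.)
No error

All steps in this derivation are correct.
The final answer f'(x) = x*(x + 2)/(x**2 + 2*x + 1) is valid.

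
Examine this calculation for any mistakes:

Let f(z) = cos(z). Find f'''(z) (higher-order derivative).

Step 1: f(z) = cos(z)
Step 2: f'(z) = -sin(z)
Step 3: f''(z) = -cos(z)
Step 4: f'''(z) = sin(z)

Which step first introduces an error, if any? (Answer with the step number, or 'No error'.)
No error

All steps in this derivation are correct.
The final answer f'''(z) = sin(z) is valid.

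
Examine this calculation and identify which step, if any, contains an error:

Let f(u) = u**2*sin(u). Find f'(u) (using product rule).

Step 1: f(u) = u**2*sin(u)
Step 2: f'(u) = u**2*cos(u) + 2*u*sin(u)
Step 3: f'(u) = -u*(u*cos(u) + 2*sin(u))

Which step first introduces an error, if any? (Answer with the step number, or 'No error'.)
Step 3

Step 3 is incorrect due to a sign flip.
The step shows: -u*(u*cos(u) + 2*sin(u))
The correct value should be: u*(u*cos(u) + 2*sin(u))

Explanation: The sign of the whole expression was flipped: the term u*(u*cos(u) + 2*sin(u)) was incorrectly written as -u*(u*cos(u) + 2*sin(u))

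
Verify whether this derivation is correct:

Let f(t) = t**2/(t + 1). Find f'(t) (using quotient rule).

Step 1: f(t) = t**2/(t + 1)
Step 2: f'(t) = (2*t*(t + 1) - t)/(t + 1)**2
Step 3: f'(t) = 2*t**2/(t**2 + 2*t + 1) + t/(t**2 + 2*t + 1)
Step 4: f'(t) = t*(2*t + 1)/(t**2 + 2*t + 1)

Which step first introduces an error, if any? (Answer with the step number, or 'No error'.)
Step 2

Step 2 is incorrect due to a wrong exponent.
The step shows: (2*t*(t + 1) - t)/(t + 1)**2
The correct value should be: (-t**2 + 2*t*(t + 1))/(t + 1)**2

Explanation: The exponent 2 on t was incorrectly written as 1: the term (-t**2 + 2*t*(t + 1))/(t + 1)**2 was incorrectly written as (2*t*(t + 1) - t)/(t + 1)**2
The later steps are derived from this incorrect expression, so the error originates in Step 2.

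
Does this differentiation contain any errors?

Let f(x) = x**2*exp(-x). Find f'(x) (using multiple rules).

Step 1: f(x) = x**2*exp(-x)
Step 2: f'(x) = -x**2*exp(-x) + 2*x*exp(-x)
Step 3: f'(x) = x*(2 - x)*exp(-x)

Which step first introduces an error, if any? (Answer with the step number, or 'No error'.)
No error

All steps in this derivation are correct.
The final answer f'(x) = x*(2 - x)*exp(-x) is valid.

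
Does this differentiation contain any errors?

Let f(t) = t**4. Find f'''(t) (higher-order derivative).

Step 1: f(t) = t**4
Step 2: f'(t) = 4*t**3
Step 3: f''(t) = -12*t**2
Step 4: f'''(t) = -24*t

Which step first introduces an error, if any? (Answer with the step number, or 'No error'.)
Step 3

Step 3 is incorrect due to a sign flip.
The step shows: -12*t**2
The correct value should be: 12*t**2

Explanation: The sign of the whole expression was flipped: the term 12*t**2 was incorrectly written as -12*t**2
The later steps are derived from this incorrect expression, so the error originates in Step 3.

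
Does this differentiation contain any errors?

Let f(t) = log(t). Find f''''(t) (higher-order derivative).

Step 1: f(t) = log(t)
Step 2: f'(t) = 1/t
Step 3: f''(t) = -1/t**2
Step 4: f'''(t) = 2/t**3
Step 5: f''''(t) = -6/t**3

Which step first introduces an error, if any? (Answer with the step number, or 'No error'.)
Step 5

Step 5 is incorrect due to a wrong exponent.
The step shows: -6/t**3
The correct value should be: -6/t**4

Explanation: The exponent -4 on t was incorrectly written as -3: the term -6/t**4 was incorrectly written as -6/t**3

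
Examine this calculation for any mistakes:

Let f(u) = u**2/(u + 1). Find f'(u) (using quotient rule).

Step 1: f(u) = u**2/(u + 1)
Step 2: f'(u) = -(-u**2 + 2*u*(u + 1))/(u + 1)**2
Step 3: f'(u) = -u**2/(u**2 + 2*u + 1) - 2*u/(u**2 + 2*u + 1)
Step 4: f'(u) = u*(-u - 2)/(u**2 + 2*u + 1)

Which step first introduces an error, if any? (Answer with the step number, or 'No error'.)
Step 2

Step 2 is incorrect due to a sign flip.
The step shows: -(-u**2 + 2*u*(u + 1))/(u + 1)**2
The correct value should be: (-u**2 + 2*u*(u + 1))/(u + 1)**2

Explanation: The sign of the whole expression was flipped: the term (-u**2 + 2*u*(u + 1))/(u + 1)**2 was incorrectly written as -(-u**2 + 2*u*(u + 1))/(u + 1)**2
The later steps are derived from this incorrect expression, so the error originates in Step 2.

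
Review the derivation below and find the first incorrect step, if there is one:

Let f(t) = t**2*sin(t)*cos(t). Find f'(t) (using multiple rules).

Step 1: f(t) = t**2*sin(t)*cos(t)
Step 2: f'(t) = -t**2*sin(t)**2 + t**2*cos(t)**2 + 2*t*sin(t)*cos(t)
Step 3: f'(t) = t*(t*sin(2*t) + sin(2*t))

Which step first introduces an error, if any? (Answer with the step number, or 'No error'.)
Step 3

Step 3 is incorrect due to a wrong trig function.
The step shows: t*(t*sin(2*t) + sin(2*t))
The correct value should be: t*(t*cos(2*t) + sin(2*t))

Explanation: cos(2*t) was incorrectly written as sin(2*t): the term t*(t*cos(2*t) + sin(2*t)) was incorrectly written as t*(t*sin(2*t) + sin(2*t))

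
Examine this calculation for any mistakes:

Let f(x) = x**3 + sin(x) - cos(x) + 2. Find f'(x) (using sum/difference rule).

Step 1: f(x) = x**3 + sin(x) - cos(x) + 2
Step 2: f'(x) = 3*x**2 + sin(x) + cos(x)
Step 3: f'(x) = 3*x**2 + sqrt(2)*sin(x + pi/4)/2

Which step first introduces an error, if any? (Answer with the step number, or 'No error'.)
Step 3

Step 3 is incorrect due to a wrong exponent.
The step shows: 3*x**2 + sqrt(2)*sin(x + pi/4)/2
The correct value should be: 3*x**2 + sqrt(2)*sin(x + pi/4)

Explanation: The exponent 1/2 on 2 was incorrectly written as -1/2: the term sqrt(2)*sin(x + pi/4) was incorrectly written as sqrt(2)*sin(x + pi/4)/2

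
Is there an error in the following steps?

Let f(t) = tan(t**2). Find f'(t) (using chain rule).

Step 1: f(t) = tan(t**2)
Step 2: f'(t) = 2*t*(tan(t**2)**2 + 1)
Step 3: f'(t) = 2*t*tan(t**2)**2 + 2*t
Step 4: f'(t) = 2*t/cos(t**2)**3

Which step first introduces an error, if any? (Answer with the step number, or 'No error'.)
Step 4

Step 4 is incorrect due to a wrong exponent.
The step shows: 2*t/cos(t**2)**3
The correct value should be: 2*t/cos(t**2)**2

Explanation: The exponent -2 on cos(t**2) was incorrectly written as -3: the term 2*t/cos(t**2)**2 was incorrectly written as 2*t/cos(t**2)**3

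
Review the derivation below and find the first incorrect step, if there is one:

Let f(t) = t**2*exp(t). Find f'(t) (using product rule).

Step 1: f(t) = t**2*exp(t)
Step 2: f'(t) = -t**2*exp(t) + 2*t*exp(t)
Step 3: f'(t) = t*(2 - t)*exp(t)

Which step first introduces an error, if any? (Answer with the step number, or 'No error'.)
Step 2

Step 2 is incorrect due to a sign flip.
The step shows: -t**2*exp(t) + 2*t*exp(t)
The correct value should be: t**2*exp(t) + 2*t*exp(t)

Explanation: The sign of one term was flipped: the term t**2*exp(t) was incorrectly written as -t**2*exp(t)
The later steps are derived from this incorrect expression, so the error originates in Step 2.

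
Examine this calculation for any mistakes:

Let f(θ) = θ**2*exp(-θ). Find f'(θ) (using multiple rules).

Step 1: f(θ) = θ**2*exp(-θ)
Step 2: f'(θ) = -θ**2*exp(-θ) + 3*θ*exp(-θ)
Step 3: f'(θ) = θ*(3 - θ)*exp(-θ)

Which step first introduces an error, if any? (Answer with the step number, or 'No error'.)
Step 2

Step 2 is incorrect due to a wrong coefficient.
The step shows: -θ**2*exp(-θ) + 3*θ*exp(-θ)
The correct value should be: -θ**2*exp(-θ) + 2*θ*exp(-θ)

Explanation: The coefficient 2 was incorrectly written as 3: the term 2*θ*exp(-θ) was incorrectly written as 3*θ*exp(-θ)
The later steps are derived from this incorrect expression, so the error originates in Step 2.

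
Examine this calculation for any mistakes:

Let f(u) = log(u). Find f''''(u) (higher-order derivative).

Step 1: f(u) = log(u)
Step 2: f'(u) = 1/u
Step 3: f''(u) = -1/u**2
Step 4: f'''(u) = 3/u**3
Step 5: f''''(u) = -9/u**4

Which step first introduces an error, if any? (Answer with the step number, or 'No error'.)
Step 4

Step 4 is incorrect due to a wrong coefficient.
The step shows: 3/u**3
The correct value should be: 2/u**3

Explanation: The coefficient 2 was incorrectly written as 3: the term 2/u**3 was incorrectly written as 3/u**3
The later steps are derived from this incorrect expression, so the error originates in Step 4.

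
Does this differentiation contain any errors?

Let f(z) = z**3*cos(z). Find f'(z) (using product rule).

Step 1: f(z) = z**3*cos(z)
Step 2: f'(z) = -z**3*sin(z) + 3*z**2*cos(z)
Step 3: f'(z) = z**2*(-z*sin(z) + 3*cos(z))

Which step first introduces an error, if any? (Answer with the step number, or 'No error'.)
No error

All steps in this derivation are correct.
The final answer f'(z) = z**2*(-z*sin(z) + 3*cos(z)) is valid.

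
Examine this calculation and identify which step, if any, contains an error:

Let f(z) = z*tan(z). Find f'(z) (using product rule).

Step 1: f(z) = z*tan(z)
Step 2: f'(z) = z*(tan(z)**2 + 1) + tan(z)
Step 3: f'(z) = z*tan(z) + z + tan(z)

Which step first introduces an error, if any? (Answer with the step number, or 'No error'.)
Step 3

Step 3 is incorrect due to a wrong exponent.
The step shows: z*tan(z) + z + tan(z)
The correct value should be: z*tan(z)**2 + z + tan(z)

Explanation: The exponent 2 on tan(z) was incorrectly written as 1: the term z*tan(z)**2 was incorrectly written as z*tan(z)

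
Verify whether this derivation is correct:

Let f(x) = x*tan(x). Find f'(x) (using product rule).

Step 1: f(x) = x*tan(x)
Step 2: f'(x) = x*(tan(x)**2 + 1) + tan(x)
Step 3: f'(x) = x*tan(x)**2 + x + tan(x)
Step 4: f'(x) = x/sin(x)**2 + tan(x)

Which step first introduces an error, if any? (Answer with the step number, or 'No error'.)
Step 4

Step 4 is incorrect due to a wrong trig function.
The step shows: x/sin(x)**2 + tan(x)
The correct value should be: x/cos(x)**2 + tan(x)

Explanation: cos(x) was incorrectly written as sin(x): the term x/cos(x)**2 was incorrectly written as x/sin(x)**2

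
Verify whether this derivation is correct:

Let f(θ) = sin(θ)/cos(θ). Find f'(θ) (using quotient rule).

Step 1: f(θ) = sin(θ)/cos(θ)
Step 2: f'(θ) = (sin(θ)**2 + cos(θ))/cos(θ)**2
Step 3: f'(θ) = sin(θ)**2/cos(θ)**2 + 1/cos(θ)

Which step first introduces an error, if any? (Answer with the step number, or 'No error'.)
Step 2

Step 2 is incorrect due to a wrong exponent.
The step shows: (sin(θ)**2 + cos(θ))/cos(θ)**2
The correct value should be: (sin(θ)**2 + cos(θ)**2)/cos(θ)**2

Explanation: The exponent 2 on cos(θ) was incorrectly written as 1: the term (sin(θ)**2 + cos(θ)**2)/cos(θ)**2 was incorrectly written as (sin(θ)**2 + cos(θ))/cos(θ)**2
The later steps are derived from this incorrect expression, so the error originates in Step 2.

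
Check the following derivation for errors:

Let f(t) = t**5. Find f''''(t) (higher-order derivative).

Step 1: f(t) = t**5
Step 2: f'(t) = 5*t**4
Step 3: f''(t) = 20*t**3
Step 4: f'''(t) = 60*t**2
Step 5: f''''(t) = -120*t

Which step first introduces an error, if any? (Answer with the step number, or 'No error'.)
Step 5

Step 5 is incorrect due to a sign flip.
The step shows: -120*t
The correct value should be: 120*t

Explanation: The sign of the whole expression was flipped: the term 120*t was incorrectly written as -120*t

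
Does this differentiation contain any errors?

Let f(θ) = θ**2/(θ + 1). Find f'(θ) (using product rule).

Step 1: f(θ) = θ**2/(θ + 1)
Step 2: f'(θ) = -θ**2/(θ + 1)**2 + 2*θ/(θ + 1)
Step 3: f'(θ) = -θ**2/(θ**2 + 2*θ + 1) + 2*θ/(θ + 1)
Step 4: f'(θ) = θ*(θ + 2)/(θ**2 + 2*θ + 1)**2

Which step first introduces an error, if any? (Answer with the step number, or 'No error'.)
Step 4

Step 4 is incorrect due to a wrong exponent.
The step shows: θ*(θ + 2)/(θ**2 + 2*θ + 1)**2
The correct value should be: θ*(θ + 2)/(θ**2 + 2*θ + 1)

Explanation: The exponent -1 on θ**2 + 2*θ + 1 was incorrectly written as -2: the term θ*(θ + 2)/(θ**2 + 2*θ + 1) was incorrectly written as θ*(θ + 2)/(θ**2 + 2*θ + 1)**2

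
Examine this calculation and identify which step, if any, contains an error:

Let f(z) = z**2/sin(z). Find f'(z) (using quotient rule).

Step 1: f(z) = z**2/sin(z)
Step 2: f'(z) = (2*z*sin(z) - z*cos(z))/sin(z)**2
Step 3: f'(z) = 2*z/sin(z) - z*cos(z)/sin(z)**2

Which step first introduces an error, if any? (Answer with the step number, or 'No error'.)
Step 2

Step 2 is incorrect due to a wrong exponent.
The step shows: (2*z*sin(z) - z*cos(z))/sin(z)**2
The correct value should be: (-z**2*cos(z) + 2*z*sin(z))/sin(z)**2

Explanation: The exponent 2 on z was incorrectly written as 1: the term (-z**2*cos(z) + 2*z*sin(z))/sin(z)**2 was incorrectly written as (2*z*sin(z) - z*cos(z))/sin(z)**2
The later steps are derived from this incorrect expression, so the error originates in Step 2.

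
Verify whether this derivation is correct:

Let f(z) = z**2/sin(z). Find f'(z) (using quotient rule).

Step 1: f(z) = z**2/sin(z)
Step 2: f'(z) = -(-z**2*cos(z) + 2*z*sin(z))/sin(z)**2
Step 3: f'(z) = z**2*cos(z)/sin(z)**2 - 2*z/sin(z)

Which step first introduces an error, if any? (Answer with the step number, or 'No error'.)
Step 2

Step 2 is incorrect due to a sign flip.
The step shows: -(-z**2*cos(z) + 2*z*sin(z))/sin(z)**2
The correct value should be: (-z**2*cos(z) + 2*z*sin(z))/sin(z)**2

Explanation: The sign of the whole expression was flipped: the term (-z**2*cos(z) + 2*z*sin(z))/sin(z)**2 was incorrectly written as -(-z**2*cos(z) + 2*z*sin(z))/sin(z)**2
The later steps are derived from this incorrect expression, so the error originates in Step 2.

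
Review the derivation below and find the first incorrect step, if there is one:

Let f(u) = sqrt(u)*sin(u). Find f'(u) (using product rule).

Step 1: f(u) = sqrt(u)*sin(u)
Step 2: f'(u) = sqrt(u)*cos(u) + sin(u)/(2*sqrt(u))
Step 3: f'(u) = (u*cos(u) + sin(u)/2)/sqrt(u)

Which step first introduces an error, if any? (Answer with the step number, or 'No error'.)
No error

All steps in this derivation are correct.
The final answer f'(u) = (u*cos(u) + sin(u)/2)/sqrt(u) is valid.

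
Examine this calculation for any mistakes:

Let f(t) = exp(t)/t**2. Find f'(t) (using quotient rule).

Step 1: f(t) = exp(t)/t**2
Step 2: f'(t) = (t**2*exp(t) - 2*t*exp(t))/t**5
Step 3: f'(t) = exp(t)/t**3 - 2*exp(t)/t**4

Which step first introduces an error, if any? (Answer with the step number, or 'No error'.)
Step 2

Step 2 is incorrect due to a wrong exponent.
The step shows: (t**2*exp(t) - 2*t*exp(t))/t**5
The correct value should be: (t**2*exp(t) - 2*t*exp(t))/t**4

Explanation: The exponent -4 on t was incorrectly written as -5: the term (t**2*exp(t) - 2*t*exp(t))/t**4 was incorrectly written as (t**2*exp(t) - 2*t*exp(t))/t**5
The later steps are derived from this incorrect expression, so the error originates in Step 2.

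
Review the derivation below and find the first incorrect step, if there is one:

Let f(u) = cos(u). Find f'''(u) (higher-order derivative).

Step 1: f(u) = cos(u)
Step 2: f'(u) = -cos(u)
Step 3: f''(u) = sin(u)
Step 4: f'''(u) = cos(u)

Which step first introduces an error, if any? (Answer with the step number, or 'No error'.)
Step 2

Step 2 is incorrect due to a wrong trig function.
The step shows: -cos(u)
The correct value should be: -sin(u)

Explanation: sin(u) was incorrectly written as cos(u): the term -sin(u) was incorrectly written as -cos(u)
The later steps are derived from this incorrect expression, so the error originates in Step 2.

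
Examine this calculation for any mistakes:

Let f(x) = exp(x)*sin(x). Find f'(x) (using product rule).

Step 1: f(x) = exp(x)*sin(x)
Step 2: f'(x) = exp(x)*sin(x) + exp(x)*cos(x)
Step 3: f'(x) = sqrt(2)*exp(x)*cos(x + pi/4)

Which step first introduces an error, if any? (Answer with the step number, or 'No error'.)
Step 3

Step 3 is incorrect due to a wrong trig function.
The step shows: sqrt(2)*exp(x)*cos(x + pi/4)
The correct value should be: sqrt(2)*exp(x)*sin(x + pi/4)

Explanation: sin(x + pi/4) was incorrectly written as cos(x + pi/4): the term sqrt(2)*exp(x)*sin(x + pi/4) was incorrectly written as sqrt(2)*exp(x)*cos(x + pi/4)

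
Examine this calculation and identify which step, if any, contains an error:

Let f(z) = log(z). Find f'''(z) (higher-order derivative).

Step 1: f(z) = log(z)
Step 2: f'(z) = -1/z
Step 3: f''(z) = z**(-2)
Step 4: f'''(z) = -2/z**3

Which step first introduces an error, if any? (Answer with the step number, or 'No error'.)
Step 2

Step 2 is incorrect due to a sign flip.
The step shows: -1/z
The correct value should be: 1/z

Explanation: The sign of the whole expression was flipped: the term 1/z was incorrectly written as -1/z
The later steps are derived from this incorrect expression, so the error originates in Step 2.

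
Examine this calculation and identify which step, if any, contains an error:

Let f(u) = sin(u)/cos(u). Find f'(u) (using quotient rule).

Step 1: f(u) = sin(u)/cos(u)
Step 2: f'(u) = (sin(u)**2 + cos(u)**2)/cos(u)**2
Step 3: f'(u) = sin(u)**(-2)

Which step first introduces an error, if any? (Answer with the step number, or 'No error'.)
Step 3

Step 3 is incorrect due to a wrong trig function.
The step shows: sin(u)**(-2)
The correct value should be: cos(u)**(-2)

Explanation: cos(u) was incorrectly written as sin(u): the term cos(u)**(-2) was incorrectly written as sin(u)**(-2)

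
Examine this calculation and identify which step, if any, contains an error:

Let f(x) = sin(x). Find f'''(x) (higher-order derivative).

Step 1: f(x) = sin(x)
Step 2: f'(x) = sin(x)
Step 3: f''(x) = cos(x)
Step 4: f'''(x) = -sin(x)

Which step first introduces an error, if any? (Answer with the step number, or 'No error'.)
Step 2

Step 2 is incorrect due to a wrong trig function.
The step shows: sin(x)
The correct value should be: cos(x)

Explanation: cos(x) was incorrectly written as sin(x): the term cos(x) was incorrectly written as sin(x)
The later steps are derived from this incorrect expression, so the error originates in Step 2.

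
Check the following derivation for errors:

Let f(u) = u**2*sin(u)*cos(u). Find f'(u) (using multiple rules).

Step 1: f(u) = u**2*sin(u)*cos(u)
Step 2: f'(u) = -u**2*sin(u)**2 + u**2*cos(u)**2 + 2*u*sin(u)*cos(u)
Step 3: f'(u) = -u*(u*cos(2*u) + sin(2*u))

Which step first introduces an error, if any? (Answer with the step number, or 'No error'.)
Step 3

Step 3 is incorrect due to a sign flip.
The step shows: -u*(u*cos(2*u) + sin(2*u))
The correct value should be: u*(u*cos(2*u) + sin(2*u))

Explanation: The sign of the whole expression was flipped: the term u*(u*cos(2*u) + sin(2*u)) was incorrectly written as -u*(u*cos(2*u) + sin(2*u))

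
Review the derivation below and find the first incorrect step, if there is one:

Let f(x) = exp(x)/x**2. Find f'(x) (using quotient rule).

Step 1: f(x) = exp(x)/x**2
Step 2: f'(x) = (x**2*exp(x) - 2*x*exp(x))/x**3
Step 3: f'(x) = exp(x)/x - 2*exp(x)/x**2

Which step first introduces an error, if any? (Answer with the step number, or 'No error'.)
Step 2

Step 2 is incorrect due to a wrong exponent.
The step shows: (x**2*exp(x) - 2*x*exp(x))/x**3
The correct value should be: (x**2*exp(x) - 2*x*exp(x))/x**4

Explanation: The exponent -4 on x was incorrectly written as -3: the term (x**2*exp(x) - 2*x*exp(x))/x**4 was incorrectly written as (x**2*exp(x) - 2*x*exp(x))/x**3
The later steps are derived from this incorrect expression, so the error originates in Step 2.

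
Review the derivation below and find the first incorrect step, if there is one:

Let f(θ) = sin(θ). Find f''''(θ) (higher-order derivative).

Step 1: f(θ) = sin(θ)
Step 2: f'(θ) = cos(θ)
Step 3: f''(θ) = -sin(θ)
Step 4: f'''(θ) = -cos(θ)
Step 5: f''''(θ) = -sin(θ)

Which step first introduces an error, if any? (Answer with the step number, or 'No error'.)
Step 5

Step 5 is incorrect due to a sign flip.
The step shows: -sin(θ)
The correct value should be: sin(θ)

Explanation: The sign of the whole expression was flipped: the term sin(θ) was incorrectly written as -sin(θ)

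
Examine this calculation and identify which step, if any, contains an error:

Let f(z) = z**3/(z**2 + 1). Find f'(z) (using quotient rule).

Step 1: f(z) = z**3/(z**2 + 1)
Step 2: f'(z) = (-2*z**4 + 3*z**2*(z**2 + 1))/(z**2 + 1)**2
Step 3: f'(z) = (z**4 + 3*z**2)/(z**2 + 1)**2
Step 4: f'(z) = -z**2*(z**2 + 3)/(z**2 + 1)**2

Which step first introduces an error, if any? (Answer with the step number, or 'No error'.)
Step 4

Step 4 is incorrect due to a sign flip.
The step shows: -z**2*(z**2 + 3)/(z**2 + 1)**2
The correct value should be: z**2*(z**2 + 3)/(z**2 + 1)**2

Explanation: The sign of the whole expression was flipped: the term z**2*(z**2 + 3)/(z**2 + 1)**2 was incorrectly written as -z**2*(z**2 + 3)/(z**2 + 1)**2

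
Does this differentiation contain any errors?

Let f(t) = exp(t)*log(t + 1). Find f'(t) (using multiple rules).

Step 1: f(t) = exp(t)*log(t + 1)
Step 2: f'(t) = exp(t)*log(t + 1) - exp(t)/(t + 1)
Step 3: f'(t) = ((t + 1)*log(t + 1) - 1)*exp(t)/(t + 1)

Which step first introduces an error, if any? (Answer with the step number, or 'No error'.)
Step 2

Step 2 is incorrect due to a sign flip.
The step shows: exp(t)*log(t + 1) - exp(t)/(t + 1)
The correct value should be: exp(t)*log(t + 1) + exp(t)/(t + 1)

Explanation: The sign of one term was flipped: the term exp(t)/(t + 1) was incorrectly written as -exp(t)/(t + 1)
The later steps are derived from this incorrect expression, so the error originates in Step 2.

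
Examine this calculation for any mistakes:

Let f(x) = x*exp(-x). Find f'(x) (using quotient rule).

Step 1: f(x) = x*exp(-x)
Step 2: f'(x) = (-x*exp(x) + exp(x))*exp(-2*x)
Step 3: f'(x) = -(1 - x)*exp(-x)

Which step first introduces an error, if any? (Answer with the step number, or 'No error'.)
Step 3

Step 3 is incorrect due to a sign flip.
The step shows: -(1 - x)*exp(-x)
The correct value should be: (1 - x)*exp(-x)

Explanation: The sign of the whole expression was flipped: the term (1 - x)*exp(-x) was incorrectly written as -(1 - x)*exp(-x)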